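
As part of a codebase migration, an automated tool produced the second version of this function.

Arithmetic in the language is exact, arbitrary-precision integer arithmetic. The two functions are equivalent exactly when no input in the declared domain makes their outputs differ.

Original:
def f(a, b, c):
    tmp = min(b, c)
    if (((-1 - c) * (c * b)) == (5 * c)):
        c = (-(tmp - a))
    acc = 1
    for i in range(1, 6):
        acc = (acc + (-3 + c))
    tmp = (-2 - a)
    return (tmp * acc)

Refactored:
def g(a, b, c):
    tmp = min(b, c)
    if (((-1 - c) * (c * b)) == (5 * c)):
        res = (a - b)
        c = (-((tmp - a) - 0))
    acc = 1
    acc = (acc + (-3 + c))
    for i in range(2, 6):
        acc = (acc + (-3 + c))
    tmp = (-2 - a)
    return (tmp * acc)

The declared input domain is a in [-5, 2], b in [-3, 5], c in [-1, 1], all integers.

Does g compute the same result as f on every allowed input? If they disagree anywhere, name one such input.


Equivalent. A substantive addition is an assignment to `res` whose value nothing reads; no result depends on it.
Sweeping the whole domain (216 inputs) finds no disagreement.
Spot check at a=0, b=4, c=-1 — f: tmp := -1 | (((-1 - c) * (c * b)) == (5 * c)): false | acc := 1 | iter i=1: | acc := -3 | iter i=2: | acc := -7 | iter i=3: | acc := -11 | iter i=4: | acc := -15 | iter i=5: | acc := -19 | tmp := -2 | result 38. g: tmp := -1 | (((-1 - c) * (c * b)) == (5 * c)): false | acc := 1 | acc := -3 | iter i=2: | acc := -7 | iter i=3: | acc := -11 | iter i=4: | acc := -15 | iter i=5: | acc := -19 | tmp := -2 | result 38. Both give 38.
verdict: equivalent


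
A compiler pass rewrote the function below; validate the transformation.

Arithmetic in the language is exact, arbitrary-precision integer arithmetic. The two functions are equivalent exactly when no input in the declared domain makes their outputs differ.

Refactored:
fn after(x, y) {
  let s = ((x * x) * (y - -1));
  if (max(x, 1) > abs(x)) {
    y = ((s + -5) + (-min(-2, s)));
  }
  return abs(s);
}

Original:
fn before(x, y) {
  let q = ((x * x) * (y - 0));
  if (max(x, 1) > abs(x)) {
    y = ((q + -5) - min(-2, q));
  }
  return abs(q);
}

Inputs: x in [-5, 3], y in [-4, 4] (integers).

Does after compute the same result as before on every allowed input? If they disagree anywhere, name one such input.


Take x=-5, y=-4.
before: q = -100; (max(x, 1) > abs(x)) -> false; return 100
after: s = -75; (max(x, 1) > abs(x)) -> false; return 75
100 and 75 differ, so these are not the same function on this domain.
verdict: not equivalent; witness: x=-5, y=-4


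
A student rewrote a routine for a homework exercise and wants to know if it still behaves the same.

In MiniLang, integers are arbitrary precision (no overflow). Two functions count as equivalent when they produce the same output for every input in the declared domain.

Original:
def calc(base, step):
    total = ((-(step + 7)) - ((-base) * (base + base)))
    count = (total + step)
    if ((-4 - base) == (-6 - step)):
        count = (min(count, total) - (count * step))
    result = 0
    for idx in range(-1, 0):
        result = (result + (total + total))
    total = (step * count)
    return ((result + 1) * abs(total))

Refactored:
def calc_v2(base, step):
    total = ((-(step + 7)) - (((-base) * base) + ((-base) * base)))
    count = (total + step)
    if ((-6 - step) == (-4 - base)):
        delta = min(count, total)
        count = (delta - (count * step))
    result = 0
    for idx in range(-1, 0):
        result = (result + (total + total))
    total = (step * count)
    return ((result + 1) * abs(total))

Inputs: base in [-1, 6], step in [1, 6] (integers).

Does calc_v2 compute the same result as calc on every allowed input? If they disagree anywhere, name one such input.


The two versions differ — the changes include arithmetic usage differs, plus statement counts differ, plus local variable names differ.
One worked example (base=1, step=6) — calc: total = -11; count = -5; ((-4 - base) == (-6 - step)) -> false; result = 0; [idx=-1]; result = -22; total = -30; return -630; calc_v2: total = -11; count = -5; ((-6 - step) == (-4 - base)) -> false; result = 0; [idx=-1]; result = -22; total = -30; return -630; agreement on -630.
Every one of the 48 inputs gives matching results.
verdict: equivalent


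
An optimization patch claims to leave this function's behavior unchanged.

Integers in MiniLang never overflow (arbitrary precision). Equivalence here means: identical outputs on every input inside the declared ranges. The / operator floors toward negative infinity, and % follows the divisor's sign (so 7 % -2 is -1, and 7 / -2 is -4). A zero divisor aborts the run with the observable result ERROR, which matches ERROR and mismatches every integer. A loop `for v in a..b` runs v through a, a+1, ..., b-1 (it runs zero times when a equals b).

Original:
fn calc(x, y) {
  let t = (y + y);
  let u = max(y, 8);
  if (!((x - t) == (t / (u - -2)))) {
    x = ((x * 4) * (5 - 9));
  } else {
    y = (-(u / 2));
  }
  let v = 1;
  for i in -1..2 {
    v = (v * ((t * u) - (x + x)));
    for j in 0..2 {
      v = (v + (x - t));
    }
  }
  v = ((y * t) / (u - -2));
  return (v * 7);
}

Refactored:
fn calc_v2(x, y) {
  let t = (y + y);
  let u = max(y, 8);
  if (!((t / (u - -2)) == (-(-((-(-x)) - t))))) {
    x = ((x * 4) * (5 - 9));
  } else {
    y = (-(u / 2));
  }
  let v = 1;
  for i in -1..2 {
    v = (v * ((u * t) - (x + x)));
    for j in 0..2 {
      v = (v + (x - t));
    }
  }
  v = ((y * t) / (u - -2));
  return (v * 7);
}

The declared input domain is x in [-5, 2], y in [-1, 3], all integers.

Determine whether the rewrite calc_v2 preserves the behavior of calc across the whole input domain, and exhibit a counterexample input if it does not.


Differences: same computation, different form — yet all 40 inputs agree.
verdict: equivalent


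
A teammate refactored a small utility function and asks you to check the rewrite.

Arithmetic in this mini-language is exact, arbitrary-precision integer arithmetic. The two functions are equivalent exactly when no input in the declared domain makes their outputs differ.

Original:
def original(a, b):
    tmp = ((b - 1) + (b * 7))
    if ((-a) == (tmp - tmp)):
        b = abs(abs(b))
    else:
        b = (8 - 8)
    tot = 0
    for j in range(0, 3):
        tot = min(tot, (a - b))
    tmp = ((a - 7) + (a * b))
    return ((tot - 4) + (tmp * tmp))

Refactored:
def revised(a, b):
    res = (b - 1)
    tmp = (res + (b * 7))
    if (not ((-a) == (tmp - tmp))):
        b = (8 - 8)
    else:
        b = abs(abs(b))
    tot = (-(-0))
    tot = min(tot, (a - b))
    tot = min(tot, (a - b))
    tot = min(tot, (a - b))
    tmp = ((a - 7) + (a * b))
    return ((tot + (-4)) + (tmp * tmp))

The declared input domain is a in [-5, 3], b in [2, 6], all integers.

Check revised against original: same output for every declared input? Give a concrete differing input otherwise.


This is a faithful refactor — arithmetic usage differs; also min/max/abs usage differs; also loop structure differs; also statement counts differ; also boolean connective usage differs; also local variable names differ, but the computed results match everywhere.
Tracing a=2, b=3: original: tmp=23, then ((-a) == (tmp - tmp)) is false, then b=0, then tot=0, then (j=0), then tot=0, then (j=1), then tot=0, then (j=2), then tot=0, then tmp=-5, then returns 21 | revised: res=2, then tmp=23, then (not ((-a) == (tmp - tmp))) is true, then b=0, then tot=0, then tot=0, then tot=0, then tot=0, then tmp=-5, then returns 21 — matching result 21.
Every one of the 45 inputs gives matching results.
verdict: equivalent


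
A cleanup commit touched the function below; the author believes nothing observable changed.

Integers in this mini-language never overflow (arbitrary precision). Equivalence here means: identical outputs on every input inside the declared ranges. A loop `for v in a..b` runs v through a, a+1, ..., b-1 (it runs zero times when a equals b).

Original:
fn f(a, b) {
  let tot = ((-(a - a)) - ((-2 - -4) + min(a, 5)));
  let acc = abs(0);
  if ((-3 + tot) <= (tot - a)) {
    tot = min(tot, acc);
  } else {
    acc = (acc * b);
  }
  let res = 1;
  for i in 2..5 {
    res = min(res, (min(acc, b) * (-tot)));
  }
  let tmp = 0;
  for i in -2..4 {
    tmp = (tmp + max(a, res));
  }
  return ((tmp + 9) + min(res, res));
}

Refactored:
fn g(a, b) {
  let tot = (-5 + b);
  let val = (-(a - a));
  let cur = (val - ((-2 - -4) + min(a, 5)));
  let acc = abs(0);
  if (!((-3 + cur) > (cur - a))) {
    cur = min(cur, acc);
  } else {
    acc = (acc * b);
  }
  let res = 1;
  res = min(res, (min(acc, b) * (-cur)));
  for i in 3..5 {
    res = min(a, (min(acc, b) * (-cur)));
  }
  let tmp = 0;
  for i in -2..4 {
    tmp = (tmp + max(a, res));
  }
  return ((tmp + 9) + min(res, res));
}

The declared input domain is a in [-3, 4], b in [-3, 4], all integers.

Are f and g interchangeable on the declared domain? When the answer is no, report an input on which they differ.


There is a counterexample at a=-3, b=-3: 9 on one side, -12 on the other.
f: tot=1, then acc=0, then ((-3 + tot) <= (tot - a)) is true, then tot=0, then res=1, then (i=2), then res=0, then (i=3), then res=0, then (i=4), then res=0, then tmp=0, then (i=-2), then tmp=0, then (i=-1), then tmp=0, then (i=0), then tmp=0, then (i=1), then tmp=0, then (i=2), then tmp=0, then (i=3), then tmp=0, then returns 9
g: tot=-8, then val=0, then cur=1, then acc=0, then (!((-3 + cur) > (cur - a))) is true, then cur=0, then res=1, then res=0, then (i=3), then res=-3, then (i=4), then res=-3, then tmp=0, then (i=-2), then tmp=-3, then (i=-1), then tmp=-6, then (i=0), then tmp=-9, then (i=1), then tmp=-12, then (i=2), then tmp=-15, then (i=3), then tmp=-18, then returns -12
verdict: not equivalent; witness: a=-3, b=-3


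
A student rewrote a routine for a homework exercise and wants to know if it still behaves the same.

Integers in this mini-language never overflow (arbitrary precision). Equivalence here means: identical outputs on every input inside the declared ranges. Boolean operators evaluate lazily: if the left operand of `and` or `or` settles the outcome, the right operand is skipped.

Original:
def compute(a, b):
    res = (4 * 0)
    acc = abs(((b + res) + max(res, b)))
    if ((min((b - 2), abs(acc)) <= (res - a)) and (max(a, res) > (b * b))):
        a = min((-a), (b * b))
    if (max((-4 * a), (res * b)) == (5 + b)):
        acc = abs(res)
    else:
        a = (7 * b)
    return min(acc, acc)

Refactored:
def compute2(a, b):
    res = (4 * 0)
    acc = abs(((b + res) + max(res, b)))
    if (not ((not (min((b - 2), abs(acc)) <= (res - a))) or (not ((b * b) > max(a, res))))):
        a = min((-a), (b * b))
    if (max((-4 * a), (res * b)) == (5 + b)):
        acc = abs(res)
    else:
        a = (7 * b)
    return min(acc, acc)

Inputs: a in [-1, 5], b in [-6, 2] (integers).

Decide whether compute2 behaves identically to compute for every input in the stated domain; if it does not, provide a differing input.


Try a=-1, b=-5.
compute: res := 0 | acc := 5 | ((min((b - 2), abs(acc)) <= (res - a)) and (max(a, res) > (b * b))): false | (max((-4 * a), (res * b)) == (5 + b)): false | a := -35 | result 5
compute2: res := 0 | acc := 5 | (not ((not (min((b - 2), abs(acc)) <= (res - a))) or (not ((b * b) > max(a, res))))): true | a := 1 | (max((-4 * a), (res * b)) == (5 + b)): true | acc := 0 | result 0
5 and 0 differ, so these are not the same function on this domain.
verdict: not equivalent; witness: a=-1, b=-5


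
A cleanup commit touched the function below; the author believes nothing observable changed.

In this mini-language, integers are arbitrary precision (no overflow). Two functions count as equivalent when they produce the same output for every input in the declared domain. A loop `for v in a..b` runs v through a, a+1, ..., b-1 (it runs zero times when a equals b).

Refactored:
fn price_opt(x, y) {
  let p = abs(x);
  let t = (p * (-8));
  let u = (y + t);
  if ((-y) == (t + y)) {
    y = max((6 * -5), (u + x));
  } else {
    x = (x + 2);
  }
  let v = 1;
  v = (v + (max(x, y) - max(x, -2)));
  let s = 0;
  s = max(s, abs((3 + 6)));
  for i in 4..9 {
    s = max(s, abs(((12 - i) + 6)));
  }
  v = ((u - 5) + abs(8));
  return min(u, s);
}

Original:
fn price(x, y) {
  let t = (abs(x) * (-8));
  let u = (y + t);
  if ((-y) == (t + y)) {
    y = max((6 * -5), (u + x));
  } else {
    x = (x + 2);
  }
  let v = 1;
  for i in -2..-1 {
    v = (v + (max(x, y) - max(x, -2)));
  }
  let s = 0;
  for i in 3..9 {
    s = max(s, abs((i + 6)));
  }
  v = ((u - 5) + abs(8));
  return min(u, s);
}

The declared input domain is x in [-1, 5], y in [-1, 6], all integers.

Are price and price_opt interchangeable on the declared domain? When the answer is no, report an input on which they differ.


The two versions differ — the changes include arithmetic usage differs, plus min/max/abs usage differs, plus statement counts differ, plus local variable names differ, plus loop structure differs, plus constant usage differs.
One worked example (x=1, y=3) — price: t=-8, then u=-5, then ((-y) == (t + y)) is false, then x=3, then v=1, then (i=-2), then v=1, then s=0, then (i=3), then s=9, then (i=4), then s=10, then (i=5), then s=11, then (i=6), then s=12, then (i=7), then s=13, then (i=8), then s=14, then v=-2, then returns -5; price_opt: p=1, then t=-8, then u=-5, then ((-y) == (t + y)) is false, then x=3, then v=1, then v=1, then s=0, then s=9, then (i=4), then s=14, then (i=5), then s=14, then (i=6), then s=14, then (i=7), then s=14, then (i=8), then s=14, then v=-2, then returns -5; agreement on -5.
Every one of the 56 inputs gives matching results.
verdict: equivalent


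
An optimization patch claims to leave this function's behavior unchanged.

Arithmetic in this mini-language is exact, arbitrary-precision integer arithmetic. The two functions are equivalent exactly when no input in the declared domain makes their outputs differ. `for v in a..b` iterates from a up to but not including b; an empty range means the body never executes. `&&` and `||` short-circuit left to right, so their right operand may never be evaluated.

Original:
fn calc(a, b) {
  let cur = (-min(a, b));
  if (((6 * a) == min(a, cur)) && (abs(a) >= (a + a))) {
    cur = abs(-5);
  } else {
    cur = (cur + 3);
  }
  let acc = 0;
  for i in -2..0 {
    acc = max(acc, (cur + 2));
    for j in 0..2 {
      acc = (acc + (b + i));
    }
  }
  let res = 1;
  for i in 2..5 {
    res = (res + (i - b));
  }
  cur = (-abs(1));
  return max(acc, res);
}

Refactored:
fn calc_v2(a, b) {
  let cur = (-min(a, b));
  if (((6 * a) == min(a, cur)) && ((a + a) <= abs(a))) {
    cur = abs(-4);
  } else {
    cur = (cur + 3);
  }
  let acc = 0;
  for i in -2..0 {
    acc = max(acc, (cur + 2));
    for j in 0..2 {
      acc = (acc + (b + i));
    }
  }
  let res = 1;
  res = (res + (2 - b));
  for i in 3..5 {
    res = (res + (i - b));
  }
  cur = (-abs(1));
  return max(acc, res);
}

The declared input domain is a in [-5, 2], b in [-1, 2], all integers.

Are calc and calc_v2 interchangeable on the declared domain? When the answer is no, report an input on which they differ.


The rewrite breaks on a=0, b=2, where the results are 9 and 8.
calc: cur becomes 0; next (((6 * a) == min(a, cur)) && (abs(a) >= (a + a))) evaluates to true; next cur becomes 5; next acc becomes 0; next at i=-2:; next acc becomes 7; next at j=0:; next acc becomes 7; next at j=1:; next acc becomes 7; next at i=-1:; next acc becomes 7; next at j=0:; next acc becomes 8; next at j=1:; next acc becomes 9; next res becomes 1; next at i=2:; next res becomes 1; next at i=3:; next res becomes 2; next at i=4:; next res becomes 4; next cur becomes -1; next final value 9
calc_v2: cur becomes 0; next (((6 * a) == min(a, cur)) && ((a + a) <= abs(a))) evaluates to true; next cur becomes 4; next acc becomes 0; next at i=-2:; next acc becomes 6; next at j=0:; next acc becomes 6; next at j=1:; next acc becomes 6; next at i=-1:; next acc becomes 6; next at j=0:; next acc becomes 7; next at j=1:; next acc becomes 8; next res becomes 1; next res becomes 1; next at i=3:; next res becomes 2; next at i=4:; next res becomes 4; next cur becomes -1; next final value 8
verdict: not equivalent; witness: a=0, b=2


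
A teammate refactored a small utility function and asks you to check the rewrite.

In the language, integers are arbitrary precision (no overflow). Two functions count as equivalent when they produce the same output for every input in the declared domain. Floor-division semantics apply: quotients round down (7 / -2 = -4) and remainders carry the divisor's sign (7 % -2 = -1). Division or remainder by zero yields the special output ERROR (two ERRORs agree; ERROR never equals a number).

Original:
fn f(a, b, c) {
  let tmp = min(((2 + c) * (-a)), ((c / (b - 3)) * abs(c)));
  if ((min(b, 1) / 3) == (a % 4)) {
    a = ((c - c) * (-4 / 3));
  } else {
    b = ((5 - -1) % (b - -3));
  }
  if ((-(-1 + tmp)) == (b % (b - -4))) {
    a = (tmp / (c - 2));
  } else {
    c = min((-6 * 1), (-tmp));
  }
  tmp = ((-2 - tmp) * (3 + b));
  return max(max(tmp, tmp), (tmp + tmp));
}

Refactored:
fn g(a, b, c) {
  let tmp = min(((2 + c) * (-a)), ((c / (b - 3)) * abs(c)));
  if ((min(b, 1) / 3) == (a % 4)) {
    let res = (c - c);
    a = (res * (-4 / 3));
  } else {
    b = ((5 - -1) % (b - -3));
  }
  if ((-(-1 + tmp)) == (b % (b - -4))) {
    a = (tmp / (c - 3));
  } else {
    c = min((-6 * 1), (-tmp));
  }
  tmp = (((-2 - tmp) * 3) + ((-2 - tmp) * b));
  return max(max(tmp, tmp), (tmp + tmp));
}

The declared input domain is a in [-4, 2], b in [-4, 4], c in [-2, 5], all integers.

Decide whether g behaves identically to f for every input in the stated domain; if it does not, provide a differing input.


Take a=1, b=4, c=3.
f: tmp = -5; ((min(b, 1) / 3) == (a % 4)) -> false; b = 6; ((-(-1 + tmp)) == (b % (b - -4))) -> true; a = -5; tmp = 27; return 54
g: tmp = -5; ((min(b, 1) / 3) == (a % 4)) -> false; b = 6; ((-(-1 + tmp)) == (b % (b - -4))) -> true; division by zero -> ERROR
54 against ERROR: the behavior changed.
verdict: not equivalent; witness: a=1, b=4, c=3


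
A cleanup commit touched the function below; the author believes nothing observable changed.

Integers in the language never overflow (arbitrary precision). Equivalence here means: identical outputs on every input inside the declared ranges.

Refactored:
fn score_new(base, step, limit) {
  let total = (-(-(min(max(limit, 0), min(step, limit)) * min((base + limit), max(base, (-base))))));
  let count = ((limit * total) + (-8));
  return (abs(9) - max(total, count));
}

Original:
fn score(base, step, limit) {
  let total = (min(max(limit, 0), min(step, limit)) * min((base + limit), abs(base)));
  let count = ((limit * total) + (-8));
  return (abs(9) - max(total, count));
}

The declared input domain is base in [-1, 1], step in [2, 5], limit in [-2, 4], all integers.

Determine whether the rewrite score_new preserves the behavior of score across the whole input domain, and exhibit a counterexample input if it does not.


Although min/max/abs usage differs, 84/84 inputs agree.
verdict: equivalent


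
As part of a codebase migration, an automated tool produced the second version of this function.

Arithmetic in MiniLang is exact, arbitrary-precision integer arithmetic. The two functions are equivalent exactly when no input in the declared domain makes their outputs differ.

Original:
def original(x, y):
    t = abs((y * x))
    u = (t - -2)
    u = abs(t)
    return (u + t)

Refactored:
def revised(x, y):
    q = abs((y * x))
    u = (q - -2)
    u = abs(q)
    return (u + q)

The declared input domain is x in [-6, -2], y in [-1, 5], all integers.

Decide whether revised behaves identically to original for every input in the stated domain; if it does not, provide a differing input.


The two versions differ — the changes include local variable names differ.
Tracing x=-6, y=4: original: t := 24 | u := 26 | u := 24 | result 48 | revised: q := 24 | u := 26 | u := 24 | result 48 — matching result 48.
Across all 35 domain points the two functions coincide.
verdict: equivalent


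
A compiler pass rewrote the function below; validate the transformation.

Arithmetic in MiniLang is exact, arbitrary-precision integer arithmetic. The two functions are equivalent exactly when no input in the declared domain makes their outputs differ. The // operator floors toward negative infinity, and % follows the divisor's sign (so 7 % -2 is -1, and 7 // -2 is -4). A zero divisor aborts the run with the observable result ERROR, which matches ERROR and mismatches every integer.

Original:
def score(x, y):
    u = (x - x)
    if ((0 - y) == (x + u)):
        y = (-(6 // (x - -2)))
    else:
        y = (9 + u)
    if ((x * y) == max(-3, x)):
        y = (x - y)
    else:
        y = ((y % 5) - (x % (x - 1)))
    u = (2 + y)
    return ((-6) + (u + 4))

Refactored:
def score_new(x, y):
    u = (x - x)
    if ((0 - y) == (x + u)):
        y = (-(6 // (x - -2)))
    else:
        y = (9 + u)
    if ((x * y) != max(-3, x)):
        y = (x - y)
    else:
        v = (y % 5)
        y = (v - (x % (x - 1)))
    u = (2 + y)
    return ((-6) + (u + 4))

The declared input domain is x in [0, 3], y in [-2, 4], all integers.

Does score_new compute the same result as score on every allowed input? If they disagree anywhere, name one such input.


There is a counterexample at x=0, y=-2: -9 on one side, 4 on the other.
score: u = 0; ((0 - y) == (x + u)) -> false; y = 9; ((x * y) == max(-3, x)) -> true; y = -9; u = -7; return -9
score_new: u = 0; ((0 - y) == (x + u)) -> false; y = 9; ((x * y) != max(-3, x)) -> false; v = 4; y = 4; u = 6; return 4
verdict: not equivalent; witness: x=0, y=-2


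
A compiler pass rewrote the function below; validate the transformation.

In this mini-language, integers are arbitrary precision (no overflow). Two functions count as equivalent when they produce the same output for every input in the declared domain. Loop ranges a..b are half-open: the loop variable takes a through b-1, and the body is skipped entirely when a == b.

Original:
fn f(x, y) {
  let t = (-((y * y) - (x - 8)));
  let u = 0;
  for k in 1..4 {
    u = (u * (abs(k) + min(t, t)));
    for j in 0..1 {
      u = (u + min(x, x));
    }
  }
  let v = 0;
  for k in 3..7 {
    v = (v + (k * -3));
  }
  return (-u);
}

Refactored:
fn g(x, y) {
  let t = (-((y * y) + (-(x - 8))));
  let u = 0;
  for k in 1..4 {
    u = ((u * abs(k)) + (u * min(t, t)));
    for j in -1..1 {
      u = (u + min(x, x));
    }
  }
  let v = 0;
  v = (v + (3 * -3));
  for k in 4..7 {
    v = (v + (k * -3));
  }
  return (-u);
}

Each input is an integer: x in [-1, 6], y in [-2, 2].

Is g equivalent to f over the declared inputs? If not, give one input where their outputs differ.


Run the pair on x=-1, y=-2.
f: t becomes -13; next u becomes 0; next at k=1:; next u becomes 0; next at j=0:; next u becomes -1; next at k=2:; next u becomes 11; next at j=0:; next u becomes 10; next at k=3:; next u becomes -100; next at j=0:; next u becomes -101; next v becomes 0; next at k=3:; next v becomes -9; next at k=4:; next v becomes -21; next at k=5:; next v becomes -36; next at k=6:; next v becomes -54; next final value 101
g: t becomes -13; next u becomes 0; next at k=1:; next u becomes 0; next at j=-1:; next u becomes -1; next at j=0:; next u becomes -2; next at k=2:; next u becomes 22; next at j=-1:; next u becomes 21; next at j=0:; next u becomes 20; next at k=3:; next u becomes -200; next at j=-1:; next u becomes -201; next at j=0:; next u becomes -202; next v becomes 0; next v becomes -9; next at k=4:; next v becomes -21; next at k=5:; next v becomes -36; next at k=6:; next v becomes -54; next final value 202
101 and 202 differ, so these are not the same function on this domain.
verdict: not equivalent; witness: x=-1, y=-2


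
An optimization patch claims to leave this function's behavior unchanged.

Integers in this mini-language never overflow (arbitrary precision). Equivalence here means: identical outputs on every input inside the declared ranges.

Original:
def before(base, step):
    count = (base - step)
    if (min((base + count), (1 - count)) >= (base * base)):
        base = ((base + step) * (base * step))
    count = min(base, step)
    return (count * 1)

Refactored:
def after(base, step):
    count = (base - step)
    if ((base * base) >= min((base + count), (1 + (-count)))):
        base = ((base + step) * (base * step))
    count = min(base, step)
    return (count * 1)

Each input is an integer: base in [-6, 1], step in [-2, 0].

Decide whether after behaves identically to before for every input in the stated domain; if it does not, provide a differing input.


Run the pair on base=-6, step=-2.
before: count becomes -4; next (min((base + count), (1 - count)) >= (base * base)) evaluates to false; next count becomes -6; next final value -6
after: count becomes -4; next ((base * base) >= min((base + count), (1 + (-count)))) evaluates to true; next base becomes -96; next count becomes -96; next final value -96
-6 vs -96 — the two versions disagree here.
verdict: not equivalent; witness: base=-6, step=-2


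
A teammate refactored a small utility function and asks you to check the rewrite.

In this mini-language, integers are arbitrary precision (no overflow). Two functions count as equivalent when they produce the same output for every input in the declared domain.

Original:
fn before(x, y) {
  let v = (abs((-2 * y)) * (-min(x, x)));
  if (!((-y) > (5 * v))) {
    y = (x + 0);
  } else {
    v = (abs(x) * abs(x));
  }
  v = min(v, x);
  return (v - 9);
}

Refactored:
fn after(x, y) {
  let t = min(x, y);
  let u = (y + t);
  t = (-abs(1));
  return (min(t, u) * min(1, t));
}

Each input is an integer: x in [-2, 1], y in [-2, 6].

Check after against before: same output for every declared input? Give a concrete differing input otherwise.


Run the pair on x=-2, y=-2.
before: v = 8; (!((-y) > (5 * v))) -> true; y = -2; v = -2; return -11
after: t = -2; u = -4; t = -1; return 4
-11 != 4, so the rewrite changes behavior.
verdict: not equivalent; witness: x=-2, y=-2


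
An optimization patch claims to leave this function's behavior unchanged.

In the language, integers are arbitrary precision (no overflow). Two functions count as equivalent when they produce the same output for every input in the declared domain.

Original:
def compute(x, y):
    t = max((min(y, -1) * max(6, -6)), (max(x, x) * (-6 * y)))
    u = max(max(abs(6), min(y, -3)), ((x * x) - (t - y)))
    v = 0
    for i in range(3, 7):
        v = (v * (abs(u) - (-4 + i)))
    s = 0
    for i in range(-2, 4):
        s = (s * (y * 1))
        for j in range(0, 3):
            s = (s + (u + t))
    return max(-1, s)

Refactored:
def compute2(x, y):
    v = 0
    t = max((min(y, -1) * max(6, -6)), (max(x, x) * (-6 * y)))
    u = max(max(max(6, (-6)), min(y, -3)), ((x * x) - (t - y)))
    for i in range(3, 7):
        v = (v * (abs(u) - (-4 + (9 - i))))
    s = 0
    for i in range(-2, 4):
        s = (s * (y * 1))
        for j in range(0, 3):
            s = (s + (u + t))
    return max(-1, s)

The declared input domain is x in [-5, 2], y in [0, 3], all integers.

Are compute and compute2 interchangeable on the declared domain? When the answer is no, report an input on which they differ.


Equivalent — the differences include constant usage differs; arithmetic usage differs; min/max/abs usage differs, yet no declared input distinguishes the two.
Spot check at x=-5, y=0 — compute: t := 0 | u := 25 | v := 0 | iter i=3: | v := 0 | iter i=4: | v := 0 | iter i=5: | v := 0 | iter i=6: | v := 0 | s := 0 | iter i=-2: | s := 0 | iter j=0: | s := 25 | iter j=1: | s := 50 | iter j=2: | s := 75 | iter i=-1: | s := 0 | iter j=0: | s := 25 | iter j=1: | s := 50 | iter j=2: | s := 75 | iter i=0: | s := 0 | iter j=0: | s := 25 | iter j=1: | s := 50 | iter j=2: | s := 75 | iter i=1: | s := 0 | iter j=0: | s := 25 | iter j=1: | s := 50 | iter j=2: | s := 75 | iter i=2: | s := 0 | iter j=0: | s := 25 | iter j=1: | s := 50 | iter j=2: | s := 75 | iter i=3: | s := 0 | iter j=0: | s := 25 | iter j=1: | s := 50 | iter j=2: | s := 75 | result 75. compute2: v := 0 | t := 0 | u := 25 | iter i=3: | v := 0 | iter i=4: | v := 0 | iter i=5: | v := 0 | iter i=6: | v := 0 | s := 0 | iter i=-2: | s := 0 | iter j=0: | s := 25 | iter j=1: | s := 50 | iter j=2: | s := 75 | iter i=-1: | s := 0 | iter j=0: | s := 25 | iter j=1: | s := 50 | iter j=2: | s := 75 | iter i=0: | s := 0 | iter j=0: | s := 25 | iter j=1: | s := 50 | iter j=2: | s := 75 | iter i=1: | s := 0 | iter j=0: | s := 25 | iter j=1: | s := 50 | iter j=2: | s := 75 | iter i=2: | s := 0 | iter j=0: | s := 25 | iter j=1: | s := 50 | iter j=2: | s := 75 | iter i=3: | s := 0 | iter j=0: | s := 25 | iter j=1: | s := 50 | iter j=2: | s := 75 | result 75. Both give 75.
Every one of the 32 inputs gives matching results.
verdict: equivalent


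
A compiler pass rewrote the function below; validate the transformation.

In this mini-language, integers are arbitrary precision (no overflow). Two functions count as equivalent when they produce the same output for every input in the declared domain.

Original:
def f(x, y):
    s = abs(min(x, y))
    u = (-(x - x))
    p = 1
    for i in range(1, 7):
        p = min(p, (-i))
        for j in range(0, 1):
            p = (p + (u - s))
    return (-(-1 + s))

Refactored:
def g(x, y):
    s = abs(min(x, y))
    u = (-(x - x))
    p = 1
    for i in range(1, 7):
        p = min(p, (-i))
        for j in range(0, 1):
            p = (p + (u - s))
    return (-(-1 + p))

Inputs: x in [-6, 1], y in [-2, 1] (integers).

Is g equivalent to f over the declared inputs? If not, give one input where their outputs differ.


These are not equivalent — on x=-6, y=-2 the outputs split (-5 vs 38).
f: s becomes 6; next u becomes 0; next p becomes 1; next at i=1:; next p becomes -1; next at j=0:; next p becomes -7; next at i=2:; next p becomes -7; next at j=0:; next p becomes -13; next at i=3:; next p becomes -13; next at j=0:; next p becomes -19; next at i=4:; next p becomes -19; next at j=0:; next p becomes -25; next at i=5:; next p becomes -25; next at j=0:; next p becomes -31; next at i=6:; next p becomes -31; next at j=0:; next p becomes -37; next final value -5
g: s becomes 6; next u becomes 0; next p becomes 1; next at i=1:; next p becomes -1; next at j=0:; next p becomes -7; next at i=2:; next p becomes -7; next at j=0:; next p becomes -13; next at i=3:; next p becomes -13; next at j=0:; next p becomes -19; next at i=4:; next p becomes -19; next at j=0:; next p becomes -25; next at i=5:; next p becomes -25; next at j=0:; next p becomes -31; next at i=6:; next p becomes -31; next at j=0:; next p becomes -37; next final value 38
verdict: not equivalent; witness: x=-6, y=-2


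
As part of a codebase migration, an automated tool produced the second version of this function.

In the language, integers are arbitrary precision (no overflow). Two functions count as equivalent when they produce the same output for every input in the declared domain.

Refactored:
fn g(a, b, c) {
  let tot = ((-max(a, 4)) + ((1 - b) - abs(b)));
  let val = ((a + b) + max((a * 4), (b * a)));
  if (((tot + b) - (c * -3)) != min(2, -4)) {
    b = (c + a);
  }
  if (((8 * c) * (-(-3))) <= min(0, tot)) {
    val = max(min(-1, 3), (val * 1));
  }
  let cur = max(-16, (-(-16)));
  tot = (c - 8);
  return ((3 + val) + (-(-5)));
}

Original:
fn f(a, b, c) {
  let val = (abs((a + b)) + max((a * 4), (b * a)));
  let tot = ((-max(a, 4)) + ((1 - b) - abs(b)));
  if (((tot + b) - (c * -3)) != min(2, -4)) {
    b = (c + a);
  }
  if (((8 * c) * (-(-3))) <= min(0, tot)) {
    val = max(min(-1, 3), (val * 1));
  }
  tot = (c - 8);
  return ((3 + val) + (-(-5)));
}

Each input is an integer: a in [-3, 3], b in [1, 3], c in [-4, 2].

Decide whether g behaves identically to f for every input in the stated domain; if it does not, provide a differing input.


Consider the input a=-3, b=1, c=0.
f: val becomes -1; next tot becomes -5; next (((tot + b) - (c * -3)) != min(2, -4)) evaluates to false; next (((8 * c) * (-(-3))) <= min(0, tot)) evaluates to false; next tot becomes -8; next final value 7
g: tot becomes -5; next val becomes -5; next (((tot + b) - (c * -3)) != min(2, -4)) evaluates to false; next (((8 * c) * (-(-3))) <= min(0, tot)) evaluates to false; next cur becomes 16; next tot becomes -8; next final value 3
7 vs 3 — the two versions disagree here.
verdict: not equivalent; witness: a=-3, b=1, c=0


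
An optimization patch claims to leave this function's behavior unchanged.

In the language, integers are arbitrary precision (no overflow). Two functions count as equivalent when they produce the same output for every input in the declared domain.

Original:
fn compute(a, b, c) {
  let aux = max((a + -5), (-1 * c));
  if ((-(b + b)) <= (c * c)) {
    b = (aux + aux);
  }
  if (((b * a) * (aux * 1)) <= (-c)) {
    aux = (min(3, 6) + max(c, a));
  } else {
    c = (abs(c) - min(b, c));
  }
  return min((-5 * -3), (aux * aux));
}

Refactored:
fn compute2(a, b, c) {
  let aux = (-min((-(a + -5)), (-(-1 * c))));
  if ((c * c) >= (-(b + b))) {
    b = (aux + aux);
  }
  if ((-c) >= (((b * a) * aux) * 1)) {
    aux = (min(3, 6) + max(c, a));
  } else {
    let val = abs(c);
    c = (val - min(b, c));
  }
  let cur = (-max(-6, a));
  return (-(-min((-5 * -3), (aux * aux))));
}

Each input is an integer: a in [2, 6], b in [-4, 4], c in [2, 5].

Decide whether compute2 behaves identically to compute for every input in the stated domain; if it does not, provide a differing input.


The two are interchangeable: local variable names differ; also comparison usage differs; also statement counts differ; also constant usage differs; also min/max/abs usage differs, and every declared input agrees.
As a probe, take a=3, b=-2, c=3: compute runs aux=-2, then ((-(b + b)) <= (c * c)) is true, then b=-4, then (((b * a) * (aux * 1)) <= (-c)) is false, then c=7, then returns 4; compute2 runs aux=-2, then ((c * c) >= (-(b + b))) is true, then b=-4, then ((-c) >= (((b * a) * aux) * 1)) is false, then val=3, then c=7, then cur=-3, then returns 4; both end at 4.
An exhaustive pass over the 180 declared inputs shows identical outputs.
verdict: equivalent


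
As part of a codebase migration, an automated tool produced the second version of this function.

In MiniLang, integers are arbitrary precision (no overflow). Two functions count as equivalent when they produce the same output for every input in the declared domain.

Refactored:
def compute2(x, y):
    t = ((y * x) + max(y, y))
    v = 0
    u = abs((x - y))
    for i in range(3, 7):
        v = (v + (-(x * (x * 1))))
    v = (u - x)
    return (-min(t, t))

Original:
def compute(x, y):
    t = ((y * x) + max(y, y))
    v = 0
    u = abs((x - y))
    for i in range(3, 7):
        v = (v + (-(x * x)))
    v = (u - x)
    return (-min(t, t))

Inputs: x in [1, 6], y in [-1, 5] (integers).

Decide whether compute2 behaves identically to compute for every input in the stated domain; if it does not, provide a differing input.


This is a faithful refactor — arithmetic usage differs, and constant usage differs, but the computed results match everywhere.
Tracing x=4, y=4: compute: t = 20; v = 0; u = 0; [i=3]; v = -16; [i=4]; v = -32; [i=5]; v = -48; [i=6]; v = -64; v = -4; return -20 | compute2: t = 20; v = 0; u = 0; [i=3]; v = -16; [i=4]; v = -32; [i=5]; v = -48; [i=6]; v = -64; v = -4; return -20 — matching result -20.
Checked all 42 inputs in the declared domain: the outputs agree on every one.
verdict: equivalent


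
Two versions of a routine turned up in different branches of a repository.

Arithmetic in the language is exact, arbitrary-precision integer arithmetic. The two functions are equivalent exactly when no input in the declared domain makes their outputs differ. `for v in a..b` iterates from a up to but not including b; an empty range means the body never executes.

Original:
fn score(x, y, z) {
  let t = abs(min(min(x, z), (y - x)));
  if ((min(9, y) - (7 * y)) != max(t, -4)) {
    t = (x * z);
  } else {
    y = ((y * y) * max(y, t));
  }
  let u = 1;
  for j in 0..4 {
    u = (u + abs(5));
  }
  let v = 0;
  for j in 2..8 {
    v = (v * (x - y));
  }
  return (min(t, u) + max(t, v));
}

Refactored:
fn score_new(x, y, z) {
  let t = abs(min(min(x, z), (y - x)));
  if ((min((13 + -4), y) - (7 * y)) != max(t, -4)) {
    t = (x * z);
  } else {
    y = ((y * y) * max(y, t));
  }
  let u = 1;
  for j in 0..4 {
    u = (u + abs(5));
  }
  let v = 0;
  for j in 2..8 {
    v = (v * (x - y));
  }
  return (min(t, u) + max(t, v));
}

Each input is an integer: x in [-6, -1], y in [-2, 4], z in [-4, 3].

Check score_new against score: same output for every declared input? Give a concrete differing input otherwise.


Although constant usage differs; and arithmetic usage differs, 336/336 inputs agree.
verdict: equivalent


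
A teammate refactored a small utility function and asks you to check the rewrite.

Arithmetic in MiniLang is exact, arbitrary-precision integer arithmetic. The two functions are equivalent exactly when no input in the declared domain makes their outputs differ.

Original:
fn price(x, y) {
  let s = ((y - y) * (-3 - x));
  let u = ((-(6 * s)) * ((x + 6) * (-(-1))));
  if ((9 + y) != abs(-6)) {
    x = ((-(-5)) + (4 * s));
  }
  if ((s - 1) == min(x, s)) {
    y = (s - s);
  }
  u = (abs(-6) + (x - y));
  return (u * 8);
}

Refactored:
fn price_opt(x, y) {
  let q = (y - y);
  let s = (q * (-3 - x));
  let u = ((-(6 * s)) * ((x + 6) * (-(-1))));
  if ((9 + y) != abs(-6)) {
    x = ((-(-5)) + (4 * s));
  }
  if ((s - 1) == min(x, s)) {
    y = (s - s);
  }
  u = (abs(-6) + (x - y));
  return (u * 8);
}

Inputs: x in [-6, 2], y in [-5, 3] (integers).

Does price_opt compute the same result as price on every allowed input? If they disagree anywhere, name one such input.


Differences: statement counts differ; local variable names differ — yet all 81 inputs agree.
verdict: equivalent


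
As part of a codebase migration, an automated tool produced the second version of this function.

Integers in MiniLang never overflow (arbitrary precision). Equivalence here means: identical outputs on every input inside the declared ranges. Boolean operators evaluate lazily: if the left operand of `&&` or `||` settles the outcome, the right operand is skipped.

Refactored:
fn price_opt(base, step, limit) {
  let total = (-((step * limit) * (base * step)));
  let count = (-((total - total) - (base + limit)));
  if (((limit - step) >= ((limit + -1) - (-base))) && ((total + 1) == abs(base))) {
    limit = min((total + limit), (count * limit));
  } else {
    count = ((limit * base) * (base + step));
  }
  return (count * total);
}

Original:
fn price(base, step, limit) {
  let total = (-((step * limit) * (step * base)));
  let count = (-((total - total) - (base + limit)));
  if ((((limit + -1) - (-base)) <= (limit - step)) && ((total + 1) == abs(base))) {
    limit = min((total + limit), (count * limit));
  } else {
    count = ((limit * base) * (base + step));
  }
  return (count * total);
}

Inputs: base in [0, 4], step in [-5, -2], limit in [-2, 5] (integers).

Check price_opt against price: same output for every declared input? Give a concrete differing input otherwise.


Equivalent — the differences include comparison usage differs, yet no declared input distinguishes the two.
Tracing base=4, step=-5, limit=5: price: total becomes -500; next count becomes 9; next ((((limit + -1) - (-base)) <= (limit - step)) && ((total + 1) == abs(base))) evaluates to false; next count becomes -20; next final value 10000 | price_opt: total becomes -500; next count becomes 9; next (((limit - step) >= ((limit + -1) - (-base))) && ((total + 1) == abs(base))) evaluates to false; next count becomes -20; next final value 10000 — matching result 10000.
An exhaustive pass over the 160 declared inputs shows identical outputs.
verdict: equivalent


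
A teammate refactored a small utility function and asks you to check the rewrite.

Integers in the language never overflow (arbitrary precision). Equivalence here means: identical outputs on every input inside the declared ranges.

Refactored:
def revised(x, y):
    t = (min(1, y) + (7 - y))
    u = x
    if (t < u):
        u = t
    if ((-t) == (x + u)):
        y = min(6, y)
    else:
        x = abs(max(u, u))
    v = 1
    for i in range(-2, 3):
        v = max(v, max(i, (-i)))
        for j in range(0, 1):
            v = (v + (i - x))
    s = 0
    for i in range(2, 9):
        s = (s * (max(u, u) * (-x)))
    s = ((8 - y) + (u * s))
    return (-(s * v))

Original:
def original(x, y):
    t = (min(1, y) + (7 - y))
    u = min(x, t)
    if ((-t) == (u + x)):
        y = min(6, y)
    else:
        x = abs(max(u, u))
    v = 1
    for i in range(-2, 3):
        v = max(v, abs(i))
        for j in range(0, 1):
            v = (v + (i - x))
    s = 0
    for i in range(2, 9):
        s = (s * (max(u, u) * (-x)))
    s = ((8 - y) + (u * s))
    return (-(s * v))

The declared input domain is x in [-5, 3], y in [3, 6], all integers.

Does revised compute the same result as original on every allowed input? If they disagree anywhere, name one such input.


The two versions differ — the changes include statement counts differ, and comparison usage differs, and min/max/abs usage differs, and branching structure differs.
As a probe, take x=-3, y=5: original runs t becomes 3; next u becomes -3; next ((-t) == (u + x)) evaluates to false; next x becomes 3; next v becomes 1; next at i=-2:; next v becomes 2; next at j=0:; next v becomes -3; next at i=-1:; next v becomes 1; next at j=0:; next v becomes -3; next at i=0:; next v becomes 0; next at j=0:; next v becomes -3; next at i=1:; next v becomes 1; next at j=0:; next v becomes -1; next at i=2:; next v becomes 2; next at j=0:; next v becomes 1; next s becomes 0; next at i=2:; next s becomes 0; next at i=3:; next s becomes 0; next at i=4:; next s becomes 0; next at i=5:; next s becomes 0; next at i=6:; next s becomes 0; next at i=7:; next s becomes 0; next at i=8:; next s becomes 0; next s becomes 3; next final value -3; revised runs t becomes 3; next u becomes -3; next (t < u) evaluates to false; next ((-t) == (x + u)) evaluates to false; next x becomes 3; next v becomes 1; next at i=-2:; next v becomes 2; next at j=0:; next v becomes -3; next at i=-1:; next v becomes 1; next at j=0:; next v becomes -3; next at i=0:; next v becomes 0; next at j=0:; next v becomes -3; next at i=1:; next v becomes 1; next at j=0:; next v becomes -1; next at i=2:; next v becomes 2; next at j=0:; next v becomes 1; next s becomes 0; next at i=2:; next s becomes 0; next at i=3:; next s becomes 0; next at i=4:; next s becomes 0; next at i=5:; next s becomes 0; next at i=6:; next s becomes 0; next at i=7:; next s becomes 0; next at i=8:; next s becomes 0; next s becomes 3; next final value -3; both end at -3.
Sweeping the whole domain (36 inputs) finds no disagreement.
verdict: equivalent
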